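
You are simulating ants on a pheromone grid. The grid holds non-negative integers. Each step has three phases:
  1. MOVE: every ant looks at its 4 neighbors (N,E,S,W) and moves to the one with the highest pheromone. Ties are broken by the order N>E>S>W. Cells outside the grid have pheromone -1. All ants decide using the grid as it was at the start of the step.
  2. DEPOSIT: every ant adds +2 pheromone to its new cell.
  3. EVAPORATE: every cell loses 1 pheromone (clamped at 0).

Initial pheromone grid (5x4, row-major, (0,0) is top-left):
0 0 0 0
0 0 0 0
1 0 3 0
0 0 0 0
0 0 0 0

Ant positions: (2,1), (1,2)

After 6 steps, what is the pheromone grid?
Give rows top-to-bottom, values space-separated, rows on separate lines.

After step 1: ants at (2,2),(2,2)
  0 0 0 0
  0 0 0 0
  0 0 6 0
  0 0 0 0
  0 0 0 0
After step 2: ants at (1,2),(1,2)
  0 0 0 0
  0 0 3 0
  0 0 5 0
  0 0 0 0
  0 0 0 0
After step 3: ants at (2,2),(2,2)
  0 0 0 0
  0 0 2 0
  0 0 8 0
  0 0 0 0
  0 0 0 0
After step 4: ants at (1,2),(1,2)
  0 0 0 0
  0 0 5 0
  0 0 7 0
  0 0 0 0
  0 0 0 0
After step 5: ants at (2,2),(2,2)
  0 0 0 0
  0 0 4 0
  0 0 10 0
  0 0 0 0
  0 0 0 0
After step 6: ants at (1,2),(1,2)
  0 0 0 0
  0 0 7 0
  0 0 9 0
  0 0 0 0
  0 0 0 0

0 0 0 0
0 0 7 0
0 0 9 0
0 0 0 0
0 0 0 0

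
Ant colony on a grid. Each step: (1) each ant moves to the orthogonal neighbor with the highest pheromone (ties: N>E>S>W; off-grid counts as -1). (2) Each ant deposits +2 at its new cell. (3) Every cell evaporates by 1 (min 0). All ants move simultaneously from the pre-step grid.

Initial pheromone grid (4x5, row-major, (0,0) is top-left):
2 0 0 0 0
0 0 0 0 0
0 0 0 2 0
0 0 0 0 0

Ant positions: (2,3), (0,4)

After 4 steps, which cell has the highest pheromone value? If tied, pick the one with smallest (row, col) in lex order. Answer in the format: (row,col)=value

Answer: (1,3)=4

Derivation:
Step 1: ant0:(2,3)->N->(1,3) | ant1:(0,4)->S->(1,4)
  grid max=1 at (0,0)
Step 2: ant0:(1,3)->E->(1,4) | ant1:(1,4)->W->(1,3)
  grid max=2 at (1,3)
Step 3: ant0:(1,4)->W->(1,3) | ant1:(1,3)->E->(1,4)
  grid max=3 at (1,3)
Step 4: ant0:(1,3)->E->(1,4) | ant1:(1,4)->W->(1,3)
  grid max=4 at (1,3)
Final grid:
  0 0 0 0 0
  0 0 0 4 4
  0 0 0 0 0
  0 0 0 0 0
Max pheromone 4 at (1,3)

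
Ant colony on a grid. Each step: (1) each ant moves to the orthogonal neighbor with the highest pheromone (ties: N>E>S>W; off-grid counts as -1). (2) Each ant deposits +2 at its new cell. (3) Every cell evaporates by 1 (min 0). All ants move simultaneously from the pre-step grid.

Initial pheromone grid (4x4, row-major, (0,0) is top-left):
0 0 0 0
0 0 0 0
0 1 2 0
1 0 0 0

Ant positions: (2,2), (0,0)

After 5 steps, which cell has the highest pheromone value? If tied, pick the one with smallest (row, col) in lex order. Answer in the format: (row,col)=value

Step 1: ant0:(2,2)->W->(2,1) | ant1:(0,0)->E->(0,1)
  grid max=2 at (2,1)
Step 2: ant0:(2,1)->E->(2,2) | ant1:(0,1)->E->(0,2)
  grid max=2 at (2,2)
Step 3: ant0:(2,2)->W->(2,1) | ant1:(0,2)->E->(0,3)
  grid max=2 at (2,1)
Step 4: ant0:(2,1)->E->(2,2) | ant1:(0,3)->S->(1,3)
  grid max=2 at (2,2)
Step 5: ant0:(2,2)->W->(2,1) | ant1:(1,3)->N->(0,3)
  grid max=2 at (2,1)
Final grid:
  0 0 0 1
  0 0 0 0
  0 2 1 0
  0 0 0 0
Max pheromone 2 at (2,1)

Answer: (2,1)=2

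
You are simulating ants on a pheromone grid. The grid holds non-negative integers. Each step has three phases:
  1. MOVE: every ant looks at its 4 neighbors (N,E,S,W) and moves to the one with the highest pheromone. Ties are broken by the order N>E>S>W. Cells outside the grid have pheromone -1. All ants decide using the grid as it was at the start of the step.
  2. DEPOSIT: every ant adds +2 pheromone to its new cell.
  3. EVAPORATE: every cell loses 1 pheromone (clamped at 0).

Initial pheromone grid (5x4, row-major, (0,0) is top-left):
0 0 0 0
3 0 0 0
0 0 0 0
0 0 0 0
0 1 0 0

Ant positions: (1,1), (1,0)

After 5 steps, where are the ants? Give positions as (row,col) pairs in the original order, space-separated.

Step 1: ant0:(1,1)->W->(1,0) | ant1:(1,0)->N->(0,0)
  grid max=4 at (1,0)
Step 2: ant0:(1,0)->N->(0,0) | ant1:(0,0)->S->(1,0)
  grid max=5 at (1,0)
Step 3: ant0:(0,0)->S->(1,0) | ant1:(1,0)->N->(0,0)
  grid max=6 at (1,0)
Step 4: ant0:(1,0)->N->(0,0) | ant1:(0,0)->S->(1,0)
  grid max=7 at (1,0)
Step 5: ant0:(0,0)->S->(1,0) | ant1:(1,0)->N->(0,0)
  grid max=8 at (1,0)

(1,0) (0,0)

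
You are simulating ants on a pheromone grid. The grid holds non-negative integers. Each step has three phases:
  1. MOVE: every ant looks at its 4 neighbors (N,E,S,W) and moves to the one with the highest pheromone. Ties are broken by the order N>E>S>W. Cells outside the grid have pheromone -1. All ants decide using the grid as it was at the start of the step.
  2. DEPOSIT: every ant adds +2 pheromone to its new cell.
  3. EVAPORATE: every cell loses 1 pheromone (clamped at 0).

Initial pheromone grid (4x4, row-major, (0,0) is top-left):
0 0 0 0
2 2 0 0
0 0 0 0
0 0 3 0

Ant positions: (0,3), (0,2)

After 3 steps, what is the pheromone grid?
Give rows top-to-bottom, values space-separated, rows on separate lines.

After step 1: ants at (1,3),(0,3)
  0 0 0 1
  1 1 0 1
  0 0 0 0
  0 0 2 0
After step 2: ants at (0,3),(1,3)
  0 0 0 2
  0 0 0 2
  0 0 0 0
  0 0 1 0
After step 3: ants at (1,3),(0,3)
  0 0 0 3
  0 0 0 3
  0 0 0 0
  0 0 0 0

0 0 0 3
0 0 0 3
0 0 0 0
0 0 0 0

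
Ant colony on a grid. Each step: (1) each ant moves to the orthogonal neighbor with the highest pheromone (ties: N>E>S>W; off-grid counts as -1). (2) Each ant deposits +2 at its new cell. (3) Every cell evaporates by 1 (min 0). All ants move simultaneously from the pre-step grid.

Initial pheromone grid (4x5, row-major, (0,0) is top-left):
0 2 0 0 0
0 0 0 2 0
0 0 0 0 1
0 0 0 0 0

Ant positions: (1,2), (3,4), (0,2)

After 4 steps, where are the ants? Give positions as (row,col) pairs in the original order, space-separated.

Step 1: ant0:(1,2)->E->(1,3) | ant1:(3,4)->N->(2,4) | ant2:(0,2)->W->(0,1)
  grid max=3 at (0,1)
Step 2: ant0:(1,3)->N->(0,3) | ant1:(2,4)->N->(1,4) | ant2:(0,1)->E->(0,2)
  grid max=2 at (0,1)
Step 3: ant0:(0,3)->S->(1,3) | ant1:(1,4)->W->(1,3) | ant2:(0,2)->W->(0,1)
  grid max=5 at (1,3)
Step 4: ant0:(1,3)->N->(0,3) | ant1:(1,3)->N->(0,3) | ant2:(0,1)->E->(0,2)
  grid max=4 at (1,3)

(0,3) (0,3) (0,2)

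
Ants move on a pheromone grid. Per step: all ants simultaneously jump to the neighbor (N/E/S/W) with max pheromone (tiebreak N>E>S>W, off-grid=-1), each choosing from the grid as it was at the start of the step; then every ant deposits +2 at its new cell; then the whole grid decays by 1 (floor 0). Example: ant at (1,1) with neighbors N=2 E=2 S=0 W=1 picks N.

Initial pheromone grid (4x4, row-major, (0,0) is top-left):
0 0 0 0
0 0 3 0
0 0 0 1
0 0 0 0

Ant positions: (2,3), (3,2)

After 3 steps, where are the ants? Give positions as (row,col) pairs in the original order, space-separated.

Step 1: ant0:(2,3)->N->(1,3) | ant1:(3,2)->N->(2,2)
  grid max=2 at (1,2)
Step 2: ant0:(1,3)->W->(1,2) | ant1:(2,2)->N->(1,2)
  grid max=5 at (1,2)
Step 3: ant0:(1,2)->N->(0,2) | ant1:(1,2)->N->(0,2)
  grid max=4 at (1,2)

(0,2) (0,2)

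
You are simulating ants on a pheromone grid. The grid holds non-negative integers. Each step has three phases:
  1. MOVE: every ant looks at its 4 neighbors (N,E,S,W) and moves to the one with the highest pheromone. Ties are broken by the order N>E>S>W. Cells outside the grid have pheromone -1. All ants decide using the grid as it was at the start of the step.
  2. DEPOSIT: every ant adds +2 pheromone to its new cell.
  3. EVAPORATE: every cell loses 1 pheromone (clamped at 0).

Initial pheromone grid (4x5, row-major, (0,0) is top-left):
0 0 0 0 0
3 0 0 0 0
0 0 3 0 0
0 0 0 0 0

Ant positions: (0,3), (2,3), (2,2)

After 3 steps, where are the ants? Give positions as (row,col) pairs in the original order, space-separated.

Step 1: ant0:(0,3)->E->(0,4) | ant1:(2,3)->W->(2,2) | ant2:(2,2)->N->(1,2)
  grid max=4 at (2,2)
Step 2: ant0:(0,4)->S->(1,4) | ant1:(2,2)->N->(1,2) | ant2:(1,2)->S->(2,2)
  grid max=5 at (2,2)
Step 3: ant0:(1,4)->N->(0,4) | ant1:(1,2)->S->(2,2) | ant2:(2,2)->N->(1,2)
  grid max=6 at (2,2)

(0,4) (2,2) (1,2)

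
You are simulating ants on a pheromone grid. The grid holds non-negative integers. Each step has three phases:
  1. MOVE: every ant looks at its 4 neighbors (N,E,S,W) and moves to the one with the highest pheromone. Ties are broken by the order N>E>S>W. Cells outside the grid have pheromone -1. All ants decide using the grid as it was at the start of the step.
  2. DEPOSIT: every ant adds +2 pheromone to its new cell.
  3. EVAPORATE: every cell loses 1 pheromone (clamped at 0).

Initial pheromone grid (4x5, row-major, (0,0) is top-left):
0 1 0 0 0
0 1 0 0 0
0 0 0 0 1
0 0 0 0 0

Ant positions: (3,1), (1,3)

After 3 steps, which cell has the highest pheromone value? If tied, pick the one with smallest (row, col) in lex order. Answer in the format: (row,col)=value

Step 1: ant0:(3,1)->N->(2,1) | ant1:(1,3)->N->(0,3)
  grid max=1 at (0,3)
Step 2: ant0:(2,1)->N->(1,1) | ant1:(0,3)->E->(0,4)
  grid max=1 at (0,4)
Step 3: ant0:(1,1)->N->(0,1) | ant1:(0,4)->S->(1,4)
  grid max=1 at (0,1)
Final grid:
  0 1 0 0 0
  0 0 0 0 1
  0 0 0 0 0
  0 0 0 0 0
Max pheromone 1 at (0,1)

Answer: (0,1)=1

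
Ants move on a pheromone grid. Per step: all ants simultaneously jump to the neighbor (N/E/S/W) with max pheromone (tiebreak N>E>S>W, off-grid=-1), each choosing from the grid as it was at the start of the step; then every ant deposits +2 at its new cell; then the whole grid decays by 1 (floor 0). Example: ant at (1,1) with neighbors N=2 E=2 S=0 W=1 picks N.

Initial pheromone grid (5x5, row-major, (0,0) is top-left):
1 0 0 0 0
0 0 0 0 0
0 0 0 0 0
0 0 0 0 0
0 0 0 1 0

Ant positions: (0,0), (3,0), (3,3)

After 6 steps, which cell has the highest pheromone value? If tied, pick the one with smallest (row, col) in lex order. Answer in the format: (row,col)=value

Answer: (0,3)=1

Derivation:
Step 1: ant0:(0,0)->E->(0,1) | ant1:(3,0)->N->(2,0) | ant2:(3,3)->S->(4,3)
  grid max=2 at (4,3)
Step 2: ant0:(0,1)->E->(0,2) | ant1:(2,0)->N->(1,0) | ant2:(4,3)->N->(3,3)
  grid max=1 at (0,2)
Step 3: ant0:(0,2)->E->(0,3) | ant1:(1,0)->N->(0,0) | ant2:(3,3)->S->(4,3)
  grid max=2 at (4,3)
Step 4: ant0:(0,3)->E->(0,4) | ant1:(0,0)->E->(0,1) | ant2:(4,3)->N->(3,3)
  grid max=1 at (0,1)
Step 5: ant0:(0,4)->S->(1,4) | ant1:(0,1)->E->(0,2) | ant2:(3,3)->S->(4,3)
  grid max=2 at (4,3)
Step 6: ant0:(1,4)->N->(0,4) | ant1:(0,2)->E->(0,3) | ant2:(4,3)->N->(3,3)
  grid max=1 at (0,3)
Final grid:
  0 0 0 1 1
  0 0 0 0 0
  0 0 0 0 0
  0 0 0 1 0
  0 0 0 1 0
Max pheromone 1 at (0,3)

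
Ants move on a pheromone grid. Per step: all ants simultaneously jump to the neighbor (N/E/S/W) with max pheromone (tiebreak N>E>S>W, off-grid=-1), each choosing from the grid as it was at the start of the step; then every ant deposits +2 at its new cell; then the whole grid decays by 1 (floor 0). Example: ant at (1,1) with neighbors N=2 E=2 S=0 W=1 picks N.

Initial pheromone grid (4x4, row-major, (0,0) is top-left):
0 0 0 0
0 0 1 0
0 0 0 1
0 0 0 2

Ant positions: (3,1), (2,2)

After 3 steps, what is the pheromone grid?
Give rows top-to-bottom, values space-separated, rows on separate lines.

After step 1: ants at (2,1),(1,2)
  0 0 0 0
  0 0 2 0
  0 1 0 0
  0 0 0 1
After step 2: ants at (1,1),(0,2)
  0 0 1 0
  0 1 1 0
  0 0 0 0
  0 0 0 0
After step 3: ants at (1,2),(1,2)
  0 0 0 0
  0 0 4 0
  0 0 0 0
  0 0 0 0

0 0 0 0
0 0 4 0
0 0 0 0
0 0 0 0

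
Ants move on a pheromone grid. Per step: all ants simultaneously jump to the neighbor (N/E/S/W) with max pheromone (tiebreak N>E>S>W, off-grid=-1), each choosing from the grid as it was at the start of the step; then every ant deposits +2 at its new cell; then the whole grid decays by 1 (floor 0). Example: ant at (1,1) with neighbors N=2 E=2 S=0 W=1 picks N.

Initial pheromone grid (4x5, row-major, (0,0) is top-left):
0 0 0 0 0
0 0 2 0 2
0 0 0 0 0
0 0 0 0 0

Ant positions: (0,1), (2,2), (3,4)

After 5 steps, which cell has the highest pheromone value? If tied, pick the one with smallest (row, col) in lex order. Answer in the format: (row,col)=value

Answer: (1,2)=7

Derivation:
Step 1: ant0:(0,1)->E->(0,2) | ant1:(2,2)->N->(1,2) | ant2:(3,4)->N->(2,4)
  grid max=3 at (1,2)
Step 2: ant0:(0,2)->S->(1,2) | ant1:(1,2)->N->(0,2) | ant2:(2,4)->N->(1,4)
  grid max=4 at (1,2)
Step 3: ant0:(1,2)->N->(0,2) | ant1:(0,2)->S->(1,2) | ant2:(1,4)->N->(0,4)
  grid max=5 at (1,2)
Step 4: ant0:(0,2)->S->(1,2) | ant1:(1,2)->N->(0,2) | ant2:(0,4)->S->(1,4)
  grid max=6 at (1,2)
Step 5: ant0:(1,2)->N->(0,2) | ant1:(0,2)->S->(1,2) | ant2:(1,4)->N->(0,4)
  grid max=7 at (1,2)
Final grid:
  0 0 5 0 1
  0 0 7 0 1
  0 0 0 0 0
  0 0 0 0 0
Max pheromone 7 at (1,2)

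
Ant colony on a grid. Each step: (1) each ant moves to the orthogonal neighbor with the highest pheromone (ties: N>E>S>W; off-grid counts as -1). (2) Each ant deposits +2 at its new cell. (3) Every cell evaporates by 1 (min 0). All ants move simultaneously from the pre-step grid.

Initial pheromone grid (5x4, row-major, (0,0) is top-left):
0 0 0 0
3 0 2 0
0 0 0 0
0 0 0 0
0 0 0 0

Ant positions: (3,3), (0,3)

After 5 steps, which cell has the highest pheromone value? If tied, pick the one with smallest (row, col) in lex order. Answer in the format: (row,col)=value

Answer: (1,3)=5

Derivation:
Step 1: ant0:(3,3)->N->(2,3) | ant1:(0,3)->S->(1,3)
  grid max=2 at (1,0)
Step 2: ant0:(2,3)->N->(1,3) | ant1:(1,3)->S->(2,3)
  grid max=2 at (1,3)
Step 3: ant0:(1,3)->S->(2,3) | ant1:(2,3)->N->(1,3)
  grid max=3 at (1,3)
Step 4: ant0:(2,3)->N->(1,3) | ant1:(1,3)->S->(2,3)
  grid max=4 at (1,3)
Step 5: ant0:(1,3)->S->(2,3) | ant1:(2,3)->N->(1,3)
  grid max=5 at (1,3)
Final grid:
  0 0 0 0
  0 0 0 5
  0 0 0 5
  0 0 0 0
  0 0 0 0
Max pheromone 5 at (1,3)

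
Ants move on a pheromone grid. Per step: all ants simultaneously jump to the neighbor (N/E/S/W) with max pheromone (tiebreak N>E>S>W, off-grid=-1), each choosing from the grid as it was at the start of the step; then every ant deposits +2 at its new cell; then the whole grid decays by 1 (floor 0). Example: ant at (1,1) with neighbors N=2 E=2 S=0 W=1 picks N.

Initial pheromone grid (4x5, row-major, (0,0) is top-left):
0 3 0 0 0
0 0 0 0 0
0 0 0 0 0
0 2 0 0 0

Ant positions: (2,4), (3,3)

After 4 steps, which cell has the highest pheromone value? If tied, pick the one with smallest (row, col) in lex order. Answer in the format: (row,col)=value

Step 1: ant0:(2,4)->N->(1,4) | ant1:(3,3)->N->(2,3)
  grid max=2 at (0,1)
Step 2: ant0:(1,4)->N->(0,4) | ant1:(2,3)->N->(1,3)
  grid max=1 at (0,1)
Step 3: ant0:(0,4)->S->(1,4) | ant1:(1,3)->N->(0,3)
  grid max=1 at (0,3)
Step 4: ant0:(1,4)->N->(0,4) | ant1:(0,3)->E->(0,4)
  grid max=3 at (0,4)
Final grid:
  0 0 0 0 3
  0 0 0 0 0
  0 0 0 0 0
  0 0 0 0 0
Max pheromone 3 at (0,4)

Answer: (0,4)=3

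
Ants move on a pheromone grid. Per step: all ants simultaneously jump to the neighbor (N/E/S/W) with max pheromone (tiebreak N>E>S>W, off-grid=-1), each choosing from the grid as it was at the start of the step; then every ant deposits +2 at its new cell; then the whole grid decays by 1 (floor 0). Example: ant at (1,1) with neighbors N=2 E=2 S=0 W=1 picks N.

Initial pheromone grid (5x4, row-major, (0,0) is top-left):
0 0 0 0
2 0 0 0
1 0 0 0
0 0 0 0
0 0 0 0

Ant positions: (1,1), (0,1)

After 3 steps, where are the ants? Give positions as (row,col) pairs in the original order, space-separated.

Step 1: ant0:(1,1)->W->(1,0) | ant1:(0,1)->E->(0,2)
  grid max=3 at (1,0)
Step 2: ant0:(1,0)->N->(0,0) | ant1:(0,2)->E->(0,3)
  grid max=2 at (1,0)
Step 3: ant0:(0,0)->S->(1,0) | ant1:(0,3)->S->(1,3)
  grid max=3 at (1,0)

(1,0) (1,3)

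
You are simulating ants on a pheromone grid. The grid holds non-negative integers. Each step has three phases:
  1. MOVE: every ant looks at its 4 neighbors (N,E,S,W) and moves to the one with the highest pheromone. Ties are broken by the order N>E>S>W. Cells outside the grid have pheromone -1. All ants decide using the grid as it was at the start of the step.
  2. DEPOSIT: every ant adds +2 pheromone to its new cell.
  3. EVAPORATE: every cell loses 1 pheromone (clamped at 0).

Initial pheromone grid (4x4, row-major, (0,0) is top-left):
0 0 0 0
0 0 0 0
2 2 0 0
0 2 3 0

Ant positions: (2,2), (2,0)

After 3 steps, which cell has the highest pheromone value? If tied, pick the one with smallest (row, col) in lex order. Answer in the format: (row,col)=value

Step 1: ant0:(2,2)->S->(3,2) | ant1:(2,0)->E->(2,1)
  grid max=4 at (3,2)
Step 2: ant0:(3,2)->W->(3,1) | ant1:(2,1)->S->(3,1)
  grid max=4 at (3,1)
Step 3: ant0:(3,1)->E->(3,2) | ant1:(3,1)->E->(3,2)
  grid max=6 at (3,2)
Final grid:
  0 0 0 0
  0 0 0 0
  0 1 0 0
  0 3 6 0
Max pheromone 6 at (3,2)

Answer: (3,2)=6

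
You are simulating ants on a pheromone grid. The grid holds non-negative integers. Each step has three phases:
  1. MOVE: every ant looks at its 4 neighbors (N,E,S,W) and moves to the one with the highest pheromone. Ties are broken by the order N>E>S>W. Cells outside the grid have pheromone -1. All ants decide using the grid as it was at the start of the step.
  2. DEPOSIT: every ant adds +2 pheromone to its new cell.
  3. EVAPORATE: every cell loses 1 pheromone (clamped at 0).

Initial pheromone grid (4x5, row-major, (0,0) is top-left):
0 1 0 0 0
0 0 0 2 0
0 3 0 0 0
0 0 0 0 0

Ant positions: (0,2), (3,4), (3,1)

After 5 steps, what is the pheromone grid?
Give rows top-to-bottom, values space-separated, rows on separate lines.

After step 1: ants at (0,1),(2,4),(2,1)
  0 2 0 0 0
  0 0 0 1 0
  0 4 0 0 1
  0 0 0 0 0
After step 2: ants at (0,2),(1,4),(1,1)
  0 1 1 0 0
  0 1 0 0 1
  0 3 0 0 0
  0 0 0 0 0
After step 3: ants at (0,1),(0,4),(2,1)
  0 2 0 0 1
  0 0 0 0 0
  0 4 0 0 0
  0 0 0 0 0
After step 4: ants at (0,2),(1,4),(1,1)
  0 1 1 0 0
  0 1 0 0 1
  0 3 0 0 0
  0 0 0 0 0
After step 5: ants at (0,1),(0,4),(2,1)
  0 2 0 0 1
  0 0 0 0 0
  0 4 0 0 0
  0 0 0 0 0

0 2 0 0 1
0 0 0 0 0
0 4 0 0 0
0 0 0 0 0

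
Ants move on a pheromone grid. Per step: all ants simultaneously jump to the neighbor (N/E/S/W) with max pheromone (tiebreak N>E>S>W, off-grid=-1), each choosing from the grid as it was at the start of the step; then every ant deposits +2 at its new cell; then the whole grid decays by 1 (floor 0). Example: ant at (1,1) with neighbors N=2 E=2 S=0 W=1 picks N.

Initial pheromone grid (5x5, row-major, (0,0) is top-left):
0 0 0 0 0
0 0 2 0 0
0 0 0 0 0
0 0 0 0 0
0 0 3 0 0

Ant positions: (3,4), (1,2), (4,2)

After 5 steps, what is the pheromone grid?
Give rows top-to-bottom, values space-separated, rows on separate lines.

After step 1: ants at (2,4),(0,2),(3,2)
  0 0 1 0 0
  0 0 1 0 0
  0 0 0 0 1
  0 0 1 0 0
  0 0 2 0 0
After step 2: ants at (1,4),(1,2),(4,2)
  0 0 0 0 0
  0 0 2 0 1
  0 0 0 0 0
  0 0 0 0 0
  0 0 3 0 0
After step 3: ants at (0,4),(0,2),(3,2)
  0 0 1 0 1
  0 0 1 0 0
  0 0 0 0 0
  0 0 1 0 0
  0 0 2 0 0
After step 4: ants at (1,4),(1,2),(4,2)
  0 0 0 0 0
  0 0 2 0 1
  0 0 0 0 0
  0 0 0 0 0
  0 0 3 0 0
After step 5: ants at (0,4),(0,2),(3,2)
  0 0 1 0 1
  0 0 1 0 0
  0 0 0 0 0
  0 0 1 0 0
  0 0 2 0 0

0 0 1 0 1
0 0 1 0 0
0 0 0 0 0
0 0 1 0 0
0 0 2 0 0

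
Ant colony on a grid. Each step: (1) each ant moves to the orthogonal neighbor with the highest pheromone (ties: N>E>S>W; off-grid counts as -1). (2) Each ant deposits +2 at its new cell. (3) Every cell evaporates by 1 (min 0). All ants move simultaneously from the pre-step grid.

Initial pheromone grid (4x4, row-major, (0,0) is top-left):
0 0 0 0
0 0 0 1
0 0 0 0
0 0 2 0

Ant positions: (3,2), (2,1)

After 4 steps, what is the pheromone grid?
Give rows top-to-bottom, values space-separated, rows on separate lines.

After step 1: ants at (2,2),(1,1)
  0 0 0 0
  0 1 0 0
  0 0 1 0
  0 0 1 0
After step 2: ants at (3,2),(0,1)
  0 1 0 0
  0 0 0 0
  0 0 0 0
  0 0 2 0
After step 3: ants at (2,2),(0,2)
  0 0 1 0
  0 0 0 0
  0 0 1 0
  0 0 1 0
After step 4: ants at (3,2),(0,3)
  0 0 0 1
  0 0 0 0
  0 0 0 0
  0 0 2 0

0 0 0 1
0 0 0 0
0 0 0 0
0 0 2 0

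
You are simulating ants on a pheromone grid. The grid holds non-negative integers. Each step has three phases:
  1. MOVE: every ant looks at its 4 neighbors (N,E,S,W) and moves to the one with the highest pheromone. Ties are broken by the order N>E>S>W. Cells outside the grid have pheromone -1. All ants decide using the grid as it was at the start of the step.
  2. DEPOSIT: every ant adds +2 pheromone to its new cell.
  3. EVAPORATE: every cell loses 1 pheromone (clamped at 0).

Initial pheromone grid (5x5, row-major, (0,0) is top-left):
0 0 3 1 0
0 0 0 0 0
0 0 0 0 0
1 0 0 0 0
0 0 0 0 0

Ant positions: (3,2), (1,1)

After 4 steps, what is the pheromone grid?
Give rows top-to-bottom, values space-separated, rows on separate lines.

After step 1: ants at (2,2),(0,1)
  0 1 2 0 0
  0 0 0 0 0
  0 0 1 0 0
  0 0 0 0 0
  0 0 0 0 0
After step 2: ants at (1,2),(0,2)
  0 0 3 0 0
  0 0 1 0 0
  0 0 0 0 0
  0 0 0 0 0
  0 0 0 0 0
After step 3: ants at (0,2),(1,2)
  0 0 4 0 0
  0 0 2 0 0
  0 0 0 0 0
  0 0 0 0 0
  0 0 0 0 0
After step 4: ants at (1,2),(0,2)
  0 0 5 0 0
  0 0 3 0 0
  0 0 0 0 0
  0 0 0 0 0
  0 0 0 0 0

0 0 5 0 0
0 0 3 0 0
0 0 0 0 0
0 0 0 0 0
0 0 0 0 0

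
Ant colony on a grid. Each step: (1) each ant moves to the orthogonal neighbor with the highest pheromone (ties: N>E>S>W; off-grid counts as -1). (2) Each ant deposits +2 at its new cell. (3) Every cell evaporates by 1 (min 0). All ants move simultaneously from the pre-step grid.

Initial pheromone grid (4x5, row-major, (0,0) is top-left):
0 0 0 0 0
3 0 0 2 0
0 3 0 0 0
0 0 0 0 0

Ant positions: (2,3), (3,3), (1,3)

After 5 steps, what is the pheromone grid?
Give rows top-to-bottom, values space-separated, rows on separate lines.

After step 1: ants at (1,3),(2,3),(0,3)
  0 0 0 1 0
  2 0 0 3 0
  0 2 0 1 0
  0 0 0 0 0
After step 2: ants at (0,3),(1,3),(1,3)
  0 0 0 2 0
  1 0 0 6 0
  0 1 0 0 0
  0 0 0 0 0
After step 3: ants at (1,3),(0,3),(0,3)
  0 0 0 5 0
  0 0 0 7 0
  0 0 0 0 0
  0 0 0 0 0
After step 4: ants at (0,3),(1,3),(1,3)
  0 0 0 6 0
  0 0 0 10 0
  0 0 0 0 0
  0 0 0 0 0
After step 5: ants at (1,3),(0,3),(0,3)
  0 0 0 9 0
  0 0 0 11 0
  0 0 0 0 0
  0 0 0 0 0

0 0 0 9 0
0 0 0 11 0
0 0 0 0 0
0 0 0 0 0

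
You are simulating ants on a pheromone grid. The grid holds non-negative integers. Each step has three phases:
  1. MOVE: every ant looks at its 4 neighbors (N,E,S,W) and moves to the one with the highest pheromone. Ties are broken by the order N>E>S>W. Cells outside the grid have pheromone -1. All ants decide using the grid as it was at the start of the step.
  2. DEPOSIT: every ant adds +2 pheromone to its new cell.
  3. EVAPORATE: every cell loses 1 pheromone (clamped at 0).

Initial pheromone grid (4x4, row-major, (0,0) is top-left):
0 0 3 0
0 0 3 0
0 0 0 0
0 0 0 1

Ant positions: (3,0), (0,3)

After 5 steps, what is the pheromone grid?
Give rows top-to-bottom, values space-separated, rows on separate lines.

After step 1: ants at (2,0),(0,2)
  0 0 4 0
  0 0 2 0
  1 0 0 0
  0 0 0 0
After step 2: ants at (1,0),(1,2)
  0 0 3 0
  1 0 3 0
  0 0 0 0
  0 0 0 0
After step 3: ants at (0,0),(0,2)
  1 0 4 0
  0 0 2 0
  0 0 0 0
  0 0 0 0
After step 4: ants at (0,1),(1,2)
  0 1 3 0
  0 0 3 0
  0 0 0 0
  0 0 0 0
After step 5: ants at (0,2),(0,2)
  0 0 6 0
  0 0 2 0
  0 0 0 0
  0 0 0 0

0 0 6 0
0 0 2 0
0 0 0 0
0 0 0 0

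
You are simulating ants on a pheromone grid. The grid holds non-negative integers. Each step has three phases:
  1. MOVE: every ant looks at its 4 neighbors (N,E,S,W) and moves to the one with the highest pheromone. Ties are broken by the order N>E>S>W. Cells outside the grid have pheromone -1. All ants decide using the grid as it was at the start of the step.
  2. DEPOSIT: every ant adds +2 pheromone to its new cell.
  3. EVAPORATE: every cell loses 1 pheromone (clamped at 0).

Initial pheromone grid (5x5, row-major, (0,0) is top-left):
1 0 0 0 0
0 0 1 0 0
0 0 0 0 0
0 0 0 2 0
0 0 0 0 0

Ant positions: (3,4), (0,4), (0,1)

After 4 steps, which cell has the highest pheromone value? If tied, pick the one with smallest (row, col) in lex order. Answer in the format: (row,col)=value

Step 1: ant0:(3,4)->W->(3,3) | ant1:(0,4)->S->(1,4) | ant2:(0,1)->W->(0,0)
  grid max=3 at (3,3)
Step 2: ant0:(3,3)->N->(2,3) | ant1:(1,4)->N->(0,4) | ant2:(0,0)->E->(0,1)
  grid max=2 at (3,3)
Step 3: ant0:(2,3)->S->(3,3) | ant1:(0,4)->S->(1,4) | ant2:(0,1)->W->(0,0)
  grid max=3 at (3,3)
Step 4: ant0:(3,3)->N->(2,3) | ant1:(1,4)->N->(0,4) | ant2:(0,0)->E->(0,1)
  grid max=2 at (3,3)
Final grid:
  1 1 0 0 1
  0 0 0 0 0
  0 0 0 1 0
  0 0 0 2 0
  0 0 0 0 0
Max pheromone 2 at (3,3)

Answer: (3,3)=2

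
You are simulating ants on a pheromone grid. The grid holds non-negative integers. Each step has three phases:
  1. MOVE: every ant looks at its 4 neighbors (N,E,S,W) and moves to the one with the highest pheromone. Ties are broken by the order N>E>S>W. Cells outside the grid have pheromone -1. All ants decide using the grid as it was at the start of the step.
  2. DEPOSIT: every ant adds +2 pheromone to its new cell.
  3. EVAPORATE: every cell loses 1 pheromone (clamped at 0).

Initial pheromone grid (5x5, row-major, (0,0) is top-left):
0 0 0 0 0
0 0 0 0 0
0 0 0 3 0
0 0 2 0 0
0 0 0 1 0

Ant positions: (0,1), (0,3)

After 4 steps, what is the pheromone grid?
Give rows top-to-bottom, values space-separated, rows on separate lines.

After step 1: ants at (0,2),(0,4)
  0 0 1 0 1
  0 0 0 0 0
  0 0 0 2 0
  0 0 1 0 0
  0 0 0 0 0
After step 2: ants at (0,3),(1,4)
  0 0 0 1 0
  0 0 0 0 1
  0 0 0 1 0
  0 0 0 0 0
  0 0 0 0 0
After step 3: ants at (0,4),(0,4)
  0 0 0 0 3
  0 0 0 0 0
  0 0 0 0 0
  0 0 0 0 0
  0 0 0 0 0
After step 4: ants at (1,4),(1,4)
  0 0 0 0 2
  0 0 0 0 3
  0 0 0 0 0
  0 0 0 0 0
  0 0 0 0 0

0 0 0 0 2
0 0 0 0 3
0 0 0 0 0
0 0 0 0 0
0 0 0 0 0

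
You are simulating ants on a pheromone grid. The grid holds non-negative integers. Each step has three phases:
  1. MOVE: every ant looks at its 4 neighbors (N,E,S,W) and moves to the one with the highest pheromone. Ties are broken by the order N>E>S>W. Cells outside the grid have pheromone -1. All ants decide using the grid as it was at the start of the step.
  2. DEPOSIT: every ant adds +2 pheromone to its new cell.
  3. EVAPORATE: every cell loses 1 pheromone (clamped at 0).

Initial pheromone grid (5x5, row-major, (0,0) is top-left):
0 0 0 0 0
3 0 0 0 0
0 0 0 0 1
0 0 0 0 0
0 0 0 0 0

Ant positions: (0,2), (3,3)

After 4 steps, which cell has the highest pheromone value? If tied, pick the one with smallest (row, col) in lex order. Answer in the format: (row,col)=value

Answer: (0,4)=3

Derivation:
Step 1: ant0:(0,2)->E->(0,3) | ant1:(3,3)->N->(2,3)
  grid max=2 at (1,0)
Step 2: ant0:(0,3)->E->(0,4) | ant1:(2,3)->N->(1,3)
  grid max=1 at (0,4)
Step 3: ant0:(0,4)->S->(1,4) | ant1:(1,3)->N->(0,3)
  grid max=1 at (0,3)
Step 4: ant0:(1,4)->N->(0,4) | ant1:(0,3)->E->(0,4)
  grid max=3 at (0,4)
Final grid:
  0 0 0 0 3
  0 0 0 0 0
  0 0 0 0 0
  0 0 0 0 0
  0 0 0 0 0
Max pheromone 3 at (0,4)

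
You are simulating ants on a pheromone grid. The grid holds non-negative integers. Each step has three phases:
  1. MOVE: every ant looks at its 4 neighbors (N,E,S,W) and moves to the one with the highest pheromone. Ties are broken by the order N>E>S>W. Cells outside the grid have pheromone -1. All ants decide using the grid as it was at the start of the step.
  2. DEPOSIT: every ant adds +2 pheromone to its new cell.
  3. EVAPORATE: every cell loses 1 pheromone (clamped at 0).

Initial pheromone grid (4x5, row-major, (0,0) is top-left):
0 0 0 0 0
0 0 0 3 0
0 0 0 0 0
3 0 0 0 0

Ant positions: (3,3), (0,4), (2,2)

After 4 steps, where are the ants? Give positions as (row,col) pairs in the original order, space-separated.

Step 1: ant0:(3,3)->N->(2,3) | ant1:(0,4)->S->(1,4) | ant2:(2,2)->N->(1,2)
  grid max=2 at (1,3)
Step 2: ant0:(2,3)->N->(1,3) | ant1:(1,4)->W->(1,3) | ant2:(1,2)->E->(1,3)
  grid max=7 at (1,3)
Step 3: ant0:(1,3)->N->(0,3) | ant1:(1,3)->N->(0,3) | ant2:(1,3)->N->(0,3)
  grid max=6 at (1,3)
Step 4: ant0:(0,3)->S->(1,3) | ant1:(0,3)->S->(1,3) | ant2:(0,3)->S->(1,3)
  grid max=11 at (1,3)

(1,3) (1,3) (1,3)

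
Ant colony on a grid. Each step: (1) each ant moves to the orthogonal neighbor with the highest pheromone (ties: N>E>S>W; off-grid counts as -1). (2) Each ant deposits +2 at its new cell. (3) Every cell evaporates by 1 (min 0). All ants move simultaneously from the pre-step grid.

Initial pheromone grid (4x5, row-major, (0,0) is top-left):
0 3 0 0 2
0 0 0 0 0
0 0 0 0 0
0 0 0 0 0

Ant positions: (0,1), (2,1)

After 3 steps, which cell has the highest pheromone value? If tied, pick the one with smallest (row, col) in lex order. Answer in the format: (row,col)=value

Step 1: ant0:(0,1)->E->(0,2) | ant1:(2,1)->N->(1,1)
  grid max=2 at (0,1)
Step 2: ant0:(0,2)->W->(0,1) | ant1:(1,1)->N->(0,1)
  grid max=5 at (0,1)
Step 3: ant0:(0,1)->E->(0,2) | ant1:(0,1)->E->(0,2)
  grid max=4 at (0,1)
Final grid:
  0 4 3 0 0
  0 0 0 0 0
  0 0 0 0 0
  0 0 0 0 0
Max pheromone 4 at (0,1)

Answer: (0,1)=4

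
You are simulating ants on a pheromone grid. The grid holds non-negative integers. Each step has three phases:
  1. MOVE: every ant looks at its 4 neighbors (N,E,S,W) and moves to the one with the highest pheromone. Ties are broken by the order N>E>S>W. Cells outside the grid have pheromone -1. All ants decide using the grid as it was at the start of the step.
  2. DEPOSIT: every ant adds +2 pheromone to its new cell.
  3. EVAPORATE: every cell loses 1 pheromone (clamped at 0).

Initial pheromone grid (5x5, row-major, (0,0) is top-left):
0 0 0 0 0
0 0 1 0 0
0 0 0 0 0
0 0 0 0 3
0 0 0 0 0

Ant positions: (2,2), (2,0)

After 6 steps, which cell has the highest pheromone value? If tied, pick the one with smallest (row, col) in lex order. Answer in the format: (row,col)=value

Answer: (0,2)=5

Derivation:
Step 1: ant0:(2,2)->N->(1,2) | ant1:(2,0)->N->(1,0)
  grid max=2 at (1,2)
Step 2: ant0:(1,2)->N->(0,2) | ant1:(1,0)->N->(0,0)
  grid max=1 at (0,0)
Step 3: ant0:(0,2)->S->(1,2) | ant1:(0,0)->E->(0,1)
  grid max=2 at (1,2)
Step 4: ant0:(1,2)->N->(0,2) | ant1:(0,1)->E->(0,2)
  grid max=3 at (0,2)
Step 5: ant0:(0,2)->S->(1,2) | ant1:(0,2)->S->(1,2)
  grid max=4 at (1,2)
Step 6: ant0:(1,2)->N->(0,2) | ant1:(1,2)->N->(0,2)
  grid max=5 at (0,2)
Final grid:
  0 0 5 0 0
  0 0 3 0 0
  0 0 0 0 0
  0 0 0 0 0
  0 0 0 0 0
Max pheromone 5 at (0,2)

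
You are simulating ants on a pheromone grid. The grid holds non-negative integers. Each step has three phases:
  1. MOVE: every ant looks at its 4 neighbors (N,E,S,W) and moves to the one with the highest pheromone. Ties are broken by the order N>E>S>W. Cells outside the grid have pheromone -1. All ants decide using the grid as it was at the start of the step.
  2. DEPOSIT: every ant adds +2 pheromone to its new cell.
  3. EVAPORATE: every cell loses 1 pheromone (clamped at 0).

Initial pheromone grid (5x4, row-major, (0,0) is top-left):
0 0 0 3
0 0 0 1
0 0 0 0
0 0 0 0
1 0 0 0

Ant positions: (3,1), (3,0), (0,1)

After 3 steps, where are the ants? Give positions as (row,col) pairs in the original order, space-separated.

Step 1: ant0:(3,1)->N->(2,1) | ant1:(3,0)->S->(4,0) | ant2:(0,1)->E->(0,2)
  grid max=2 at (0,3)
Step 2: ant0:(2,1)->N->(1,1) | ant1:(4,0)->N->(3,0) | ant2:(0,2)->E->(0,3)
  grid max=3 at (0,3)
Step 3: ant0:(1,1)->N->(0,1) | ant1:(3,0)->S->(4,0) | ant2:(0,3)->S->(1,3)
  grid max=2 at (0,3)

(0,1) (4,0) (1,3)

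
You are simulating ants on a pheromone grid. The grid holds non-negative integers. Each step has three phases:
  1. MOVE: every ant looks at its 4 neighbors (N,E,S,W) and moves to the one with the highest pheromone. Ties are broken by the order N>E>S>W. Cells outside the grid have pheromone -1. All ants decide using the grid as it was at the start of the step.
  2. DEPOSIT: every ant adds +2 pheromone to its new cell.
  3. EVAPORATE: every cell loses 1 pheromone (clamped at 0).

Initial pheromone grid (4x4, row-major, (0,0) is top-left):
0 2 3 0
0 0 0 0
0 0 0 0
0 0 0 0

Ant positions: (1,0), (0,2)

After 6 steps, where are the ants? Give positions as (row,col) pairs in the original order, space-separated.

Step 1: ant0:(1,0)->N->(0,0) | ant1:(0,2)->W->(0,1)
  grid max=3 at (0,1)
Step 2: ant0:(0,0)->E->(0,1) | ant1:(0,1)->E->(0,2)
  grid max=4 at (0,1)
Step 3: ant0:(0,1)->E->(0,2) | ant1:(0,2)->W->(0,1)
  grid max=5 at (0,1)
Step 4: ant0:(0,2)->W->(0,1) | ant1:(0,1)->E->(0,2)
  grid max=6 at (0,1)
Step 5: ant0:(0,1)->E->(0,2) | ant1:(0,2)->W->(0,1)
  grid max=7 at (0,1)
Step 6: ant0:(0,2)->W->(0,1) | ant1:(0,1)->E->(0,2)
  grid max=8 at (0,1)

(0,1) (0,2)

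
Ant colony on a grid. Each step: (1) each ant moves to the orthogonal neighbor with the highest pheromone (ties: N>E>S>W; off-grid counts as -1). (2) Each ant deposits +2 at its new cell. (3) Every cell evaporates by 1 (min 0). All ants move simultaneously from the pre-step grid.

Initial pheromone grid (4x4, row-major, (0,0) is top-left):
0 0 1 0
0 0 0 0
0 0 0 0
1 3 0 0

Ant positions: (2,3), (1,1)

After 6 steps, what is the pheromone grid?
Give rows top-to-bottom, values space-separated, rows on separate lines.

After step 1: ants at (1,3),(0,1)
  0 1 0 0
  0 0 0 1
  0 0 0 0
  0 2 0 0
After step 2: ants at (0,3),(0,2)
  0 0 1 1
  0 0 0 0
  0 0 0 0
  0 1 0 0
After step 3: ants at (0,2),(0,3)
  0 0 2 2
  0 0 0 0
  0 0 0 0
  0 0 0 0
After step 4: ants at (0,3),(0,2)
  0 0 3 3
  0 0 0 0
  0 0 0 0
  0 0 0 0
After step 5: ants at (0,2),(0,3)
  0 0 4 4
  0 0 0 0
  0 0 0 0
  0 0 0 0
After step 6: ants at (0,3),(0,2)
  0 0 5 5
  0 0 0 0
  0 0 0 0
  0 0 0 0

0 0 5 5
0 0 0 0
0 0 0 0
0 0 0 0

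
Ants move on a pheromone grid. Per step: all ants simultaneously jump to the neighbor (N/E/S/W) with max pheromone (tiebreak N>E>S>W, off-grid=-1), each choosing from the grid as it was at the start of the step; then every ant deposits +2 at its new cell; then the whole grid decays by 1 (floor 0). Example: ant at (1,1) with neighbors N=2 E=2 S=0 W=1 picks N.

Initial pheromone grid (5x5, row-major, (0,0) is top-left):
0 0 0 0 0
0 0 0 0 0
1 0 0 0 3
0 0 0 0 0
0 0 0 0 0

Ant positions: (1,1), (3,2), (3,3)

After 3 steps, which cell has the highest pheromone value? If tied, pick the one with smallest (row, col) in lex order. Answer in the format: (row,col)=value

Step 1: ant0:(1,1)->N->(0,1) | ant1:(3,2)->N->(2,2) | ant2:(3,3)->N->(2,3)
  grid max=2 at (2,4)
Step 2: ant0:(0,1)->E->(0,2) | ant1:(2,2)->E->(2,3) | ant2:(2,3)->E->(2,4)
  grid max=3 at (2,4)
Step 3: ant0:(0,2)->E->(0,3) | ant1:(2,3)->E->(2,4) | ant2:(2,4)->W->(2,3)
  grid max=4 at (2,4)
Final grid:
  0 0 0 1 0
  0 0 0 0 0
  0 0 0 3 4
  0 0 0 0 0
  0 0 0 0 0
Max pheromone 4 at (2,4)

Answer: (2,4)=4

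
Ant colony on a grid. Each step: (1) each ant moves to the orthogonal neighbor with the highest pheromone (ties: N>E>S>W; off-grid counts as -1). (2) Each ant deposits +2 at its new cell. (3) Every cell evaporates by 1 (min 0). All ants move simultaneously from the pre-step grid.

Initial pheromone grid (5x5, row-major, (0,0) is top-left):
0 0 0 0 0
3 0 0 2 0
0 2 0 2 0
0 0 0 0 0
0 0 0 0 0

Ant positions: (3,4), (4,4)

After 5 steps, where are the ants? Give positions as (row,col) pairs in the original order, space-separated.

Step 1: ant0:(3,4)->N->(2,4) | ant1:(4,4)->N->(3,4)
  grid max=2 at (1,0)
Step 2: ant0:(2,4)->S->(3,4) | ant1:(3,4)->N->(2,4)
  grid max=2 at (2,4)
Step 3: ant0:(3,4)->N->(2,4) | ant1:(2,4)->S->(3,4)
  grid max=3 at (2,4)
Step 4: ant0:(2,4)->S->(3,4) | ant1:(3,4)->N->(2,4)
  grid max=4 at (2,4)
Step 5: ant0:(3,4)->N->(2,4) | ant1:(2,4)->S->(3,4)
  grid max=5 at (2,4)

(2,4) (3,4)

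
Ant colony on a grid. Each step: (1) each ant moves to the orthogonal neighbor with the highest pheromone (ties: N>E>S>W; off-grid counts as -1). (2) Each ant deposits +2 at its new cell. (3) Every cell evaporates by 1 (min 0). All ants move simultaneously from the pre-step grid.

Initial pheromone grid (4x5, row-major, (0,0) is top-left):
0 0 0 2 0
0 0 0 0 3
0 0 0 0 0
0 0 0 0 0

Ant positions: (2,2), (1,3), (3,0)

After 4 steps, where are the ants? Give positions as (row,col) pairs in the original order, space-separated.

Step 1: ant0:(2,2)->N->(1,2) | ant1:(1,3)->E->(1,4) | ant2:(3,0)->N->(2,0)
  grid max=4 at (1,4)
Step 2: ant0:(1,2)->N->(0,2) | ant1:(1,4)->N->(0,4) | ant2:(2,0)->N->(1,0)
  grid max=3 at (1,4)
Step 3: ant0:(0,2)->E->(0,3) | ant1:(0,4)->S->(1,4) | ant2:(1,0)->N->(0,0)
  grid max=4 at (1,4)
Step 4: ant0:(0,3)->E->(0,4) | ant1:(1,4)->N->(0,4) | ant2:(0,0)->E->(0,1)
  grid max=3 at (0,4)

(0,4) (0,4) (0,1)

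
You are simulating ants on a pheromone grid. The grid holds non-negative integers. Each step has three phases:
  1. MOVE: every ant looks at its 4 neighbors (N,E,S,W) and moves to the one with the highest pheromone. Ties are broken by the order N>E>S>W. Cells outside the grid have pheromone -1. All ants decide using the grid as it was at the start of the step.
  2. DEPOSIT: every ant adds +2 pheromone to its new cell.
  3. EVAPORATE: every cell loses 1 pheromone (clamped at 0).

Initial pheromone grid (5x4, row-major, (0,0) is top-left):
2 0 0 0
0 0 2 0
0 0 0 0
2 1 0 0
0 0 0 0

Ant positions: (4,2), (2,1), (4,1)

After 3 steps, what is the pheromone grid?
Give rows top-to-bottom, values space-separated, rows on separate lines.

After step 1: ants at (3,2),(3,1),(3,1)
  1 0 0 0
  0 0 1 0
  0 0 0 0
  1 4 1 0
  0 0 0 0
After step 2: ants at (3,1),(3,2),(3,2)
  0 0 0 0
  0 0 0 0
  0 0 0 0
  0 5 4 0
  0 0 0 0
After step 3: ants at (3,2),(3,1),(3,1)
  0 0 0 0
  0 0 0 0
  0 0 0 0
  0 8 5 0
  0 0 0 0

0 0 0 0
0 0 0 0
0 0 0 0
0 8 5 0
0 0 0 0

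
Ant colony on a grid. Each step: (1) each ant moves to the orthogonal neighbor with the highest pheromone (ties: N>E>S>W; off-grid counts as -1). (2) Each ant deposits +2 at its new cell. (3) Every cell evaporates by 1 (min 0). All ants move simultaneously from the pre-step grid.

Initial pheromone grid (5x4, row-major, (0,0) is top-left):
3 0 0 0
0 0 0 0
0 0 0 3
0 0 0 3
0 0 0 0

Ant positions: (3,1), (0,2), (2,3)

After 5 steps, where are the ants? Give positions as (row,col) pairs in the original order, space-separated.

Step 1: ant0:(3,1)->N->(2,1) | ant1:(0,2)->E->(0,3) | ant2:(2,3)->S->(3,3)
  grid max=4 at (3,3)
Step 2: ant0:(2,1)->N->(1,1) | ant1:(0,3)->S->(1,3) | ant2:(3,3)->N->(2,3)
  grid max=3 at (2,3)
Step 3: ant0:(1,1)->N->(0,1) | ant1:(1,3)->S->(2,3) | ant2:(2,3)->S->(3,3)
  grid max=4 at (2,3)
Step 4: ant0:(0,1)->E->(0,2) | ant1:(2,3)->S->(3,3) | ant2:(3,3)->N->(2,3)
  grid max=5 at (2,3)
Step 5: ant0:(0,2)->E->(0,3) | ant1:(3,3)->N->(2,3) | ant2:(2,3)->S->(3,3)
  grid max=6 at (2,3)

(0,3) (2,3) (3,3)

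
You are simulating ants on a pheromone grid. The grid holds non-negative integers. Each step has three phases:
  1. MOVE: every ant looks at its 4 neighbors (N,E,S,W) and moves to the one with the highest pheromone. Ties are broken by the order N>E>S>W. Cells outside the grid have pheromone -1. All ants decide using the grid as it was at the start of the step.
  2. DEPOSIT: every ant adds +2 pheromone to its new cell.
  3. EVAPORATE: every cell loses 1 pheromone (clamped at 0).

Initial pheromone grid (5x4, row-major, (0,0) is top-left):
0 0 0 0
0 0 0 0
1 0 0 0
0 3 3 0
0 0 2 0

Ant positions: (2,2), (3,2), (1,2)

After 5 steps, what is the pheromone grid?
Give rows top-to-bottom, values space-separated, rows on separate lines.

After step 1: ants at (3,2),(3,1),(0,2)
  0 0 1 0
  0 0 0 0
  0 0 0 0
  0 4 4 0
  0 0 1 0
After step 2: ants at (3,1),(3,2),(0,3)
  0 0 0 1
  0 0 0 0
  0 0 0 0
  0 5 5 0
  0 0 0 0
After step 3: ants at (3,2),(3,1),(1,3)
  0 0 0 0
  0 0 0 1
  0 0 0 0
  0 6 6 0
  0 0 0 0
After step 4: ants at (3,1),(3,2),(0,3)
  0 0 0 1
  0 0 0 0
  0 0 0 0
  0 7 7 0
  0 0 0 0
After step 5: ants at (3,2),(3,1),(1,3)
  0 0 0 0
  0 0 0 1
  0 0 0 0
  0 8 8 0
  0 0 0 0

0 0 0 0
0 0 0 1
0 0 0 0
0 8 8 0
0 0 0 0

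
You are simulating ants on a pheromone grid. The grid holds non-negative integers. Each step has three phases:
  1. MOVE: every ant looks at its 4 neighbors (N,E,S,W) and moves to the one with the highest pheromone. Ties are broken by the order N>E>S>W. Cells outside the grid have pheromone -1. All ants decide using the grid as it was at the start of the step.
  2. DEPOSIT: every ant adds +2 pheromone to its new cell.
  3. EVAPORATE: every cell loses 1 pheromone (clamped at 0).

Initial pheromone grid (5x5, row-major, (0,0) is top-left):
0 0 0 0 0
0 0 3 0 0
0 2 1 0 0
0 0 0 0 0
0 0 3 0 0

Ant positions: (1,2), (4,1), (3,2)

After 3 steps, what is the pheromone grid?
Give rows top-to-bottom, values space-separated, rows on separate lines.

After step 1: ants at (2,2),(4,2),(4,2)
  0 0 0 0 0
  0 0 2 0 0
  0 1 2 0 0
  0 0 0 0 0
  0 0 6 0 0
After step 2: ants at (1,2),(3,2),(3,2)
  0 0 0 0 0
  0 0 3 0 0
  0 0 1 0 0
  0 0 3 0 0
  0 0 5 0 0
After step 3: ants at (2,2),(4,2),(4,2)
  0 0 0 0 0
  0 0 2 0 0
  0 0 2 0 0
  0 0 2 0 0
  0 0 8 0 0

0 0 0 0 0
0 0 2 0 0
0 0 2 0 0
0 0 2 0 0
0 0 8 0 0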